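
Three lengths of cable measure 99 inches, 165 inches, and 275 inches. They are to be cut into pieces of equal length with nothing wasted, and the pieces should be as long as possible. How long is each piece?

Each piece length must divide every original length, so the longest possible is gcd(99, 165, 275).
99 = 3^2 × 11
165 = 3 × 5 × 11
275 = 5^2 × 11
gcd(99, 165, 275) = 11.

11 inches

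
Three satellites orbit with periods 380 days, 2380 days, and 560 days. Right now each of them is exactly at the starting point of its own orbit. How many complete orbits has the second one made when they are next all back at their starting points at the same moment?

76 orbits

All finish a whole number of cycles simultaneously at t = LCM of the periods.
380 = 2^2 × 5 × 19
2380 = 2^2 × 5 × 7 × 17
560 = 2^4 × 5 × 7
LCM(380, 2380, 560) = 2^4 × 5 × 7 × 17 × 19 = 180880.
Orbits for period 2380: 180880 / 2380 = 76.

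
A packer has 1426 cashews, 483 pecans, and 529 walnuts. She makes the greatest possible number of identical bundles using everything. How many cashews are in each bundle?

Number of bundles = gcd(1426, 483, 529).
1426 = 2 × 23 × 31
483 = 3 × 7 × 23
529 = 23^2
gcd(1426, 483, 529) = 23.
cashews per bundle = 1426 / 23 = 62.

62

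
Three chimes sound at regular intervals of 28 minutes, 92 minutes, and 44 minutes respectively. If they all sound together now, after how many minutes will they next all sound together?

The first simultaneous occurrence is after LCM of the individual periods.
28 = 2^2 × 7
92 = 2^2 × 23
44 = 2^2 × 11
LCM(28, 92, 44) = 2^2 × 7 × 11 × 23 = 7084.

7084 minutes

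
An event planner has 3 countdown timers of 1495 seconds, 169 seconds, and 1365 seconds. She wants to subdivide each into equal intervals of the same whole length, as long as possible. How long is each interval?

The interval must divide each timer length; the longest such is the gcd.
1495 = 5 × 13 × 23
169 = 13^2
1365 = 3 × 5 × 7 × 13
gcd(1495, 169, 1365) = 13.

13 seconds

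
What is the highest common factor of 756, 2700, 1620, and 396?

756 = 2^2 × 3^3 × 7
2700 = 2^2 × 3^3 × 5^2
1620 = 2^2 × 3^4 × 5
396 = 2^2 × 3^2 × 11
gcd(756, 2700, 1620, 396) = 2^2 × 3^2 = 36.

36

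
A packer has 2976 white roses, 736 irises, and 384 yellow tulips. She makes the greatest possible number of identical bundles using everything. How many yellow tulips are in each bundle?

Number of bundles = gcd(2976, 736, 384).
2976 = 2^5 × 3 × 31
736 = 2^5 × 23
384 = 2^7 × 3
gcd(2976, 736, 384) = 2^5 = 32.
yellow tulips per bundle = 384 / 32 = 12.

12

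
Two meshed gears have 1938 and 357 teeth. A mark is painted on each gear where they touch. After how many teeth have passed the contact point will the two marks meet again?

They coincide at every common multiple of the periods; the first is the LCM.
1938 = 2 × 3 × 17 × 19
357 = 3 × 7 × 17
LCM(1938, 357) = 2 × 3 × 7 × 17 × 19 = 13566.

13566 teeth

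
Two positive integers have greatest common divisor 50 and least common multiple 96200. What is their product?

4810000

For any two positive integers, gcd × lcm = product = 50 × 96200 = 4810000.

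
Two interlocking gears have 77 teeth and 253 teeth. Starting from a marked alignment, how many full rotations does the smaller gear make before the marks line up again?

They are all back at their starting positions together after one LCM of the periods.
77 = 7 × 11
253 = 11 × 23
LCM(77, 253) = 7 × 11 × 23 = 1771.
Rotations for period 77: 1771 / 77 = 23.

23 rotations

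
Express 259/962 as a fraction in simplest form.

7/26

259 = 7 × 37
962 = 2 × 13 × 37
gcd(259, 962) = 37.
Divide numerator and denominator by 37: 259/962 = 7/26.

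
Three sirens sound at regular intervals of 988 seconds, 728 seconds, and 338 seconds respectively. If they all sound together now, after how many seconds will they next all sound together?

We need the least common multiple of the intervals.
988 = 2^2 × 13 × 19
728 = 2^3 × 7 × 13
338 = 2 × 13^2
LCM(988, 728, 338) = 2^3 × 7 × 13^2 × 19 = 179816.

179816 seconds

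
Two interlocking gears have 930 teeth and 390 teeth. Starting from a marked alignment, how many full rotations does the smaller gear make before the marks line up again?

31 rotations

They are all back at their starting positions together after one LCM of the periods.
930 = 2 × 3 × 5 × 31
390 = 2 × 3 × 5 × 13
LCM(930, 390) = 2 × 3 × 5 × 13 × 31 = 12090.
Rotations for period 390: 12090 / 390 = 31.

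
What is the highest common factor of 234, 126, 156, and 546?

234 = 2 × 3^2 × 13
126 = 2 × 3^2 × 7
156 = 2^2 × 3 × 13
546 = 2 × 3 × 7 × 13
gcd(234, 126, 156, 546) = 2 × 3 = 6.

6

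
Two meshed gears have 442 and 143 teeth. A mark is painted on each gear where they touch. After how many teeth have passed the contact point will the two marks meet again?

4862 teeth

They coincide at every common multiple of the periods; the first is the LCM.
442 = 2 × 13 × 17
143 = 11 × 13
LCM(442, 143) = 2 × 11 × 13 × 17 = 4862.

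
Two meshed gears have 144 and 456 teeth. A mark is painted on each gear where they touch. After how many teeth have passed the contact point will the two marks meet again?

2736 teeth

They coincide at every common multiple of the periods; the first is the LCM.
144 = 2^4 × 3^2
456 = 2^3 × 3 × 19
LCM(144, 456) = 2^4 × 3^2 × 19 = 2736.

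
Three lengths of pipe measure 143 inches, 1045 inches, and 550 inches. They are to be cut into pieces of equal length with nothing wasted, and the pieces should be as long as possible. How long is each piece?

11 inches

Each piece length must divide every original length, so the longest possible is gcd(143, 1045, 550).
143 = 11 × 13
1045 = 5 × 11 × 19
550 = 2 × 5^2 × 11
gcd(143, 1045, 550) = 11.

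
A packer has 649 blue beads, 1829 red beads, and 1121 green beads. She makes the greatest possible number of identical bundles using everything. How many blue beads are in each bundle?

Number of bundles = gcd(649, 1829, 1121).
649 = 11 × 59
1829 = 31 × 59
1121 = 19 × 59
gcd(649, 1829, 1121) = 59.
blue beads per bundle = 649 / 59 = 11.

11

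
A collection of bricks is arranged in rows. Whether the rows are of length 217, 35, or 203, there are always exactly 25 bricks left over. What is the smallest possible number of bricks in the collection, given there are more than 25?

N − 25 must be a common multiple of 217, 35, and 203.
217 = 7 × 31
35 = 5 × 7
203 = 7 × 29
LCM(217, 35, 203) = 5 × 7 × 29 × 31 = 31465.
Smallest N > 25 is LCM + 25 = 31465 + 25 = 31490.

31490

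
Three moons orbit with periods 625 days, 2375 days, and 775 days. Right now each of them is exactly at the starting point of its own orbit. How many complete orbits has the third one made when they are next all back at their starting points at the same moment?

475 orbits

They are all back at their starting positions together after one LCM of the periods.
625 = 5^4
2375 = 5^3 × 19
775 = 5^2 × 31
LCM(625, 2375, 775) = 5^4 × 19 × 31 = 368125.
Orbits for period 775: 368125 / 775 = 475.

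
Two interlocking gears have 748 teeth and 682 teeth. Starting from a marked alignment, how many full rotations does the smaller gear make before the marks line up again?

The first common completion time is the LCM of the periods.
748 = 2^2 × 11 × 17
682 = 2 × 11 × 31
LCM(748, 682) = 2^2 × 11 × 17 × 31 = 23188.
Rotations for period 682: 23188 / 682 = 34.

34 rotations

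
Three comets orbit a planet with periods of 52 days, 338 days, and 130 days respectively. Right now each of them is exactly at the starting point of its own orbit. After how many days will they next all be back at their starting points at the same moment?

3380 days

They coincide at every common multiple of the periods; the first is the LCM.
52 = 2^2 × 13
338 = 2 × 13^2
130 = 2 × 5 × 13
LCM(52, 338, 130) = 2^2 × 5 × 13^2 = 3380.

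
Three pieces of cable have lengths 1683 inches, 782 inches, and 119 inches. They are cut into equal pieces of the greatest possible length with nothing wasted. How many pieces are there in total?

Piece length = gcd(1683, 782, 119).
1683 = 3^2 × 11 × 17
782 = 2 × 17 × 23
119 = 7 × 17
gcd(1683, 782, 119) = 17.
Total pieces = 1683/17 + 782/17 + 119/17 = 99 + 46 + 7 = 152.

152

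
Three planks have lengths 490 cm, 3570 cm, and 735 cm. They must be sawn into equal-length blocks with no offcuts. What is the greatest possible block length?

This is the greatest common divisor of 490, 3570, and 735.
490 = 2 × 5 × 7^2
3570 = 2 × 3 × 5 × 7 × 17
735 = 3 × 5 × 7^2
gcd(490, 3570, 735) = 5 × 7 = 35.

35 cm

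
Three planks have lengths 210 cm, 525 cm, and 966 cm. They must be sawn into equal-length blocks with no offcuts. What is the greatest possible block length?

This is the greatest common divisor of 210, 525, and 966.
210 = 2 × 3 × 5 × 7
525 = 3 × 5^2 × 7
966 = 2 × 3 × 7 × 23
gcd(210, 525, 966) = 3 × 7 = 21.

21 cm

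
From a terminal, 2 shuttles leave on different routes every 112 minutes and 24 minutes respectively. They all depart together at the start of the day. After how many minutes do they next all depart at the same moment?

We need the least common multiple of the intervals.
112 = 2^4 × 7
24 = 2^3 × 3
LCM(112, 24) = 2^4 × 3 × 7 = 336.

336 minutes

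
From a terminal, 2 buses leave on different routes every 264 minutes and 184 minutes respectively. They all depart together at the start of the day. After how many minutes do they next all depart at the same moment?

They coincide at every common multiple of the periods; the first is the LCM.
264 = 2^3 × 3 × 11
184 = 2^3 × 23
LCM(264, 184) = 2^3 × 3 × 11 × 23 = 6072.

6072 minutes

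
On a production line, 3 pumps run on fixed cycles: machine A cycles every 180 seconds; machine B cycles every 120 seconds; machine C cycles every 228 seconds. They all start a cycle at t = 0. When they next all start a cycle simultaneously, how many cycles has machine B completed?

57 cycles

They are all back at their starting positions together after one LCM of the periods.
180 = 2^2 × 3^2 × 5
120 = 2^3 × 3 × 5
228 = 2^2 × 3 × 19
LCM(180, 120, 228) = 2^3 × 3^2 × 5 × 19 = 6840.
Cycles for period 120: 6840 / 120 = 57.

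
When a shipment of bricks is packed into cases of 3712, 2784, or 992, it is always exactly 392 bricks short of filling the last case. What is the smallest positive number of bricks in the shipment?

344824

Being 392 short of a full case of size k means N ≡ −392 (mod k), i.e. N + 392 is a multiple of each size.
3712 = 2^7 × 29
2784 = 2^5 × 3 × 29
992 = 2^5 × 31
LCM(3712, 2784, 992) = 2^7 × 3 × 29 × 31 = 345216.
Smallest positive N is 345216 − 392 = 344824.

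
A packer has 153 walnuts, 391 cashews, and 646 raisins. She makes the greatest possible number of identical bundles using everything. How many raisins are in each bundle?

Number of bundles = gcd(153, 391, 646).
153 = 3^2 × 17
391 = 17 × 23
646 = 2 × 17 × 19
gcd(153, 391, 646) = 17.
raisins per bundle = 646 / 17 = 38.

38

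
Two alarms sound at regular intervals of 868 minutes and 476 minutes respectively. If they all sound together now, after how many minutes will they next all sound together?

They coincide at every common multiple of the periods; the first is the LCM.
868 = 2^2 × 7 × 31
476 = 2^2 × 7 × 17
LCM(868, 476) = 2^2 × 7 × 17 × 31 = 14756.

14756 minutes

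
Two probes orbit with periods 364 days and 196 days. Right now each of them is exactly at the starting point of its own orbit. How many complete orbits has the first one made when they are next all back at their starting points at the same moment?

All finish a whole number of cycles simultaneously at t = LCM of the periods.
364 = 2^2 × 7 × 13
196 = 2^2 × 7^2
LCM(364, 196) = 2^2 × 7^2 × 13 = 2548.
Orbits for period 364: 2548 / 364 = 7.

7 orbits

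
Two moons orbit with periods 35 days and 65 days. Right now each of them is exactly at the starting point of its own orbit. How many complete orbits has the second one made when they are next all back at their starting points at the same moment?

They are all back at their starting positions together after one LCM of the periods.
35 = 5 × 7
65 = 5 × 13
LCM(35, 65) = 5 × 7 × 13 = 455.
Orbits for period 65: 455 / 65 = 7.

7 orbits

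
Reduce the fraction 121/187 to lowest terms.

11/17

121 = 11^2
187 = 11 × 17
gcd(121, 187) = 11.
Divide numerator and denominator by 11: 121/187 = 11/17.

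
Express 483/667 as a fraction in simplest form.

483 = 3 × 7 × 23
667 = 23 × 29
gcd(483, 667) = 23.
Divide numerator and denominator by 23: 483/667 = 21/29.

21/29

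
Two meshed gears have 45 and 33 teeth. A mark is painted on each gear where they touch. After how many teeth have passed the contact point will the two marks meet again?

The first simultaneous occurrence is after LCM of the individual periods.
45 = 3^2 × 5
33 = 3 × 11
LCM(45, 33) = 3^2 × 5 × 11 = 495.

495 teeth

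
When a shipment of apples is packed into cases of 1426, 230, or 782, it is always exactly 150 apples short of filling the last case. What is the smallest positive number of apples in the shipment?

Being 150 short of a full case of size k means N ≡ −150 (mod k), i.e. N + 150 is a multiple of each size.
1426 = 2 × 23 × 31
230 = 2 × 5 × 23
782 = 2 × 17 × 23
LCM(1426, 230, 782) = 2 × 5 × 17 × 23 × 31 = 121210.
Smallest positive N is 121210 − 150 = 121060.

121060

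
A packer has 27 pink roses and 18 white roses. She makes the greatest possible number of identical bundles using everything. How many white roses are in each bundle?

Number of bundles = gcd(27, 18).
27 = 3^3
18 = 2 × 3^2
gcd(27, 18) = 3^2 = 9.
white roses per bundle = 18 / 9 = 2.

2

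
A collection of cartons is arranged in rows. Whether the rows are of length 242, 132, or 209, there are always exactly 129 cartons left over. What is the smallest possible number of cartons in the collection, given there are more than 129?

27717

N − 129 must be a common multiple of 242, 132, and 209.
242 = 2 × 11^2
132 = 2^2 × 3 × 11
209 = 11 × 19
LCM(242, 132, 209) = 2^2 × 3 × 11^2 × 19 = 27588.
Smallest N > 129 is LCM + 129 = 27588 + 129 = 27717.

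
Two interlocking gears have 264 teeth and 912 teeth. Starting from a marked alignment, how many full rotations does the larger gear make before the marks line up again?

11 rotations

All finish a whole number of cycles simultaneously at t = LCM of the periods.
264 = 2^3 × 3 × 11
912 = 2^4 × 3 × 19
LCM(264, 912) = 2^4 × 3 × 11 × 19 = 10032.
Rotations for period 912: 10032 / 912 = 11.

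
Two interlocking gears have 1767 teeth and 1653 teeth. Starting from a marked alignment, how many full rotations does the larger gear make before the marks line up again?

29 rotations

They are all back at their starting positions together after one LCM of the periods.
1767 = 3 × 19 × 31
1653 = 3 × 19 × 29
LCM(1767, 1653) = 3 × 19 × 29 × 31 = 51243.
Rotations for period 1767: 51243 / 1767 = 29.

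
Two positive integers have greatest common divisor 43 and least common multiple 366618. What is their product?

For any two positive integers, gcd × lcm = product = 43 × 366618 = 15764574.

15764574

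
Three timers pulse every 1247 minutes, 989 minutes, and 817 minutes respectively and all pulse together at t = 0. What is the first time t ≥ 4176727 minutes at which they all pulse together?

4359512 minutes

Joint pulses occur at multiples of LCM(1247, 989, 817).
1247 = 29 × 43
989 = 23 × 43
817 = 19 × 43
LCM(1247, 989, 817) = 19 × 23 × 29 × 43 = 544939.
Smallest multiple of 544939 that is ≥ 4176727: ⌈4176727/544939⌉ × 544939 = 8 × 544939 = 4359512.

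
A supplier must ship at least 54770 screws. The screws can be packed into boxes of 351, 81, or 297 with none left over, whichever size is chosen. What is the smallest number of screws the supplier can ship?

The number of screws must be a common multiple of 351, 81, and 297, so a multiple of their LCM.
351 = 3^3 × 13
81 = 3^4
297 = 3^3 × 11
LCM(351, 81, 297) = 3^4 × 11 × 13 = 11583.
Smallest multiple of 11583 that is ≥ 54770: ⌈54770/11583⌉ × 11583 = 5 × 11583 = 57915.

57915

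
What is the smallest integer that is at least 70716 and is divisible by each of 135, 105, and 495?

72765

The integer must be a common multiple of 135, 105, and 495, so a multiple of their LCM.
135 = 3^3 × 5
105 = 3 × 5 × 7
495 = 3^2 × 5 × 11
LCM(135, 105, 495) = 3^3 × 5 × 7 × 11 = 10395.
Smallest multiple of 10395 that is ≥ 70716: ⌈70716/10395⌉ × 10395 = 7 × 10395 = 72765.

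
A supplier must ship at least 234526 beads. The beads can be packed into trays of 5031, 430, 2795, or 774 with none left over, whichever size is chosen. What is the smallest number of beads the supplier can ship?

251550

The number of beads must be a common multiple of 5031, 430, 2795, and 774, so a multiple of their LCM.
5031 = 3^2 × 13 × 43
430 = 2 × 5 × 43
2795 = 5 × 13 × 43
774 = 2 × 3^2 × 43
LCM(5031, 430, 2795, 774) = 2 × 3^2 × 5 × 13 × 43 = 50310.
Smallest multiple of 50310 that is ≥ 234526: ⌈234526/50310⌉ × 50310 = 5 × 50310 = 251550.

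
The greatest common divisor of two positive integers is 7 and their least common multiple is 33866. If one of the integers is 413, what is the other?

For two integers, gcd × lcm = product, so the other is (7 × 33866) / 413 = 237062 / 413 = 574.

574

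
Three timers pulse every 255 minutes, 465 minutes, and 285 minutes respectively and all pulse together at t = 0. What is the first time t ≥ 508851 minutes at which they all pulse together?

Joint pulses occur at multiples of LCM(255, 465, 285).
255 = 3 × 5 × 17
465 = 3 × 5 × 31
285 = 3 × 5 × 19
LCM(255, 465, 285) = 3 × 5 × 17 × 19 × 31 = 150195.
Smallest multiple of 150195 that is ≥ 508851: ⌈508851/150195⌉ × 150195 = 4 × 150195 = 600780.

600780 minutes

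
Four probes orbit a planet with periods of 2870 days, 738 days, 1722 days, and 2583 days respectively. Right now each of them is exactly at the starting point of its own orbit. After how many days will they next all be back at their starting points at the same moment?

25830 days

The first simultaneous occurrence is after LCM of the individual periods.
2870 = 2 × 5 × 7 × 41
738 = 2 × 3^2 × 41
1722 = 2 × 3 × 7 × 41
2583 = 3^2 × 7 × 41
LCM(2870, 738, 1722, 2583) = 2 × 3^2 × 5 × 7 × 41 = 25830.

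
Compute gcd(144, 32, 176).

144 = 2^4 × 3^2
32 = 2^5
176 = 2^4 × 11
gcd(144, 32, 176) = 2^4 = 16.

16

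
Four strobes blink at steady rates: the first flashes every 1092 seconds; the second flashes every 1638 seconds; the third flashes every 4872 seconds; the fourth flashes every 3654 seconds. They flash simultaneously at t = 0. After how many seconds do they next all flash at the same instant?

The first simultaneous occurrence is after LCM of the individual periods.
1092 = 2^2 × 3 × 7 × 13
1638 = 2 × 3^2 × 7 × 13
4872 = 2^3 × 3 × 7 × 29
3654 = 2 × 3^2 × 7 × 29
LCM(1092, 1638, 4872, 3654) = 2^3 × 3^2 × 7 × 13 × 29 = 190008.

190008 seconds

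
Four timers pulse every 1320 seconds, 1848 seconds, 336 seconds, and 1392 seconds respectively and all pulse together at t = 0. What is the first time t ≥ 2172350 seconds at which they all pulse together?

Joint pulses occur at multiples of LCM(1320, 1848, 336, 1392).
1320 = 2^3 × 3 × 5 × 11
1848 = 2^3 × 3 × 7 × 11
336 = 2^4 × 3 × 7
1392 = 2^4 × 3 × 29
LCM(1320, 1848, 336, 1392) = 2^4 × 3 × 5 × 7 × 11 × 29 = 535920.
Smallest multiple of 535920 that is ≥ 2172350: ⌈2172350/535920⌉ × 535920 = 5 × 535920 = 2679600.

2679600 seconds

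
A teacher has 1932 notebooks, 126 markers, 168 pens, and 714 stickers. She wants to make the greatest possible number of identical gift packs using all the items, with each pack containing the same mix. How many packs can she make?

42 packs

The pack count must divide each quantity, so the greatest is gcd(1932, 126, 168, 714).
1932 = 2^2 × 3 × 7 × 23
126 = 2 × 3^2 × 7
168 = 2^3 × 3 × 7
714 = 2 × 3 × 7 × 17
gcd(1932, 126, 168, 714) = 2 × 3 × 7 = 42.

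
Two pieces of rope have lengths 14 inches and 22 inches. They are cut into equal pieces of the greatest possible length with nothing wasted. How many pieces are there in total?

18

Piece length = gcd(14, 22).
14 = 2 × 7
22 = 2 × 11
gcd(14, 22) = 2.
Total pieces = 14/2 + 22/2 = 7 + 11 = 18.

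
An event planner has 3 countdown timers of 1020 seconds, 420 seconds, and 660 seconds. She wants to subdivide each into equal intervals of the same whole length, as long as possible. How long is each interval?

The interval must divide each timer length; the longest such is the gcd.
1020 = 2^2 × 3 × 5 × 17
420 = 2^2 × 3 × 5 × 7
660 = 2^2 × 3 × 5 × 11
gcd(1020, 420, 660) = 2^2 × 3 × 5 = 60.

60 seconds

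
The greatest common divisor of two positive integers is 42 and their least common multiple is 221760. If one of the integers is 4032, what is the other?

For two integers, gcd × lcm = product, so the other is (42 × 221760) / 4032 = 9313920 / 4032 = 2310.

2310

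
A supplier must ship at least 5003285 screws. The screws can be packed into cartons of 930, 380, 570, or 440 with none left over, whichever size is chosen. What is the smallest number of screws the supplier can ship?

The number of screws must be a common multiple of 930, 380, 570, and 440, so a multiple of their LCM.
930 = 2 × 3 × 5 × 31
380 = 2^2 × 5 × 19
570 = 2 × 3 × 5 × 19
440 = 2^3 × 5 × 11
LCM(930, 380, 570, 440) = 2^3 × 3 × 5 × 11 × 19 × 31 = 777480.
Smallest multiple of 777480 that is ≥ 5003285: ⌈5003285/777480⌉ × 777480 = 7 × 777480 = 5442360.

5442360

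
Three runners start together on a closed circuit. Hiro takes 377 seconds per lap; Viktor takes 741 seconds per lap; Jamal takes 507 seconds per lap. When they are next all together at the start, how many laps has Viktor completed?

The first common completion time is the LCM of the periods.
377 = 13 × 29
741 = 3 × 13 × 19
507 = 3 × 13^2
LCM(377, 741, 507) = 3 × 13^2 × 19 × 29 = 279357.
Laps for period 741: 279357 / 741 = 377.

377 laps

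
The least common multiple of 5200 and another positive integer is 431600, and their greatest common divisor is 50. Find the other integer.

4150

gcd × lcm = product of the two integers, so the other integer is (50 × 431600) / 5200 = 4150.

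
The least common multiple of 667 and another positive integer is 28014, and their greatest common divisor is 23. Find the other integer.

gcd × lcm = product of the two integers, so the other integer is (23 × 28014) / 667 = 966.

966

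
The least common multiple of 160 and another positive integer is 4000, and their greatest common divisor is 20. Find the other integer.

gcd × lcm = product of the two integers, so the other integer is (20 × 4000) / 160 = 500.

500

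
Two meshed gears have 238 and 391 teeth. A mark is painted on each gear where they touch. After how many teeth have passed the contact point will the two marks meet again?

The first simultaneous occurrence is after LCM of the individual periods.
238 = 2 × 7 × 17
391 = 17 × 23
LCM(238, 391) = 2 × 7 × 17 × 23 = 5474.

5474 teeth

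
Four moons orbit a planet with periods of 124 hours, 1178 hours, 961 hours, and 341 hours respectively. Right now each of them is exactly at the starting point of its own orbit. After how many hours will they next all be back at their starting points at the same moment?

803396 hours

They coincide at every common multiple of the periods; the first is the LCM.
124 = 2^2 × 31
1178 = 2 × 19 × 31
961 = 31^2
341 = 11 × 31
LCM(124, 1178, 961, 341) = 2^2 × 11 × 19 × 31^2 = 803396.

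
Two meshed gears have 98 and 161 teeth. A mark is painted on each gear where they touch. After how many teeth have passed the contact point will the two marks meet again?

We need the least common multiple of the intervals.
98 = 2 × 7^2
161 = 7 × 23
LCM(98, 161) = 2 × 7^2 × 23 = 2254.

2254 teeth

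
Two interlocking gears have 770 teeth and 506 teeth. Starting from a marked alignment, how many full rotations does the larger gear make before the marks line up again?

All finish a whole number of cycles simultaneously at t = LCM of the periods.
770 = 2 × 5 × 7 × 11
506 = 2 × 11 × 23
LCM(770, 506) = 2 × 5 × 7 × 11 × 23 = 17710.
Rotations for period 770: 17710 / 770 = 23.

23 rotations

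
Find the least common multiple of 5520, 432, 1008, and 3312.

5520 = 2^4 × 3 × 5 × 23
432 = 2^4 × 3^3
1008 = 2^4 × 3^2 × 7
3312 = 2^4 × 3^2 × 23
LCM(5520, 432, 1008, 3312) = 2^4 × 3^3 × 5 × 7 × 23 = 347760.

347760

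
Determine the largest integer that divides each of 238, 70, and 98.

14

238 = 2 × 7 × 17
70 = 2 × 5 × 7
98 = 2 × 7^2
gcd(238, 70, 98) = 2 × 7 = 14.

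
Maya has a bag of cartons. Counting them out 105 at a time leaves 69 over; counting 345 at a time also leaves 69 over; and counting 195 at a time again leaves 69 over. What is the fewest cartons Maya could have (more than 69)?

31464

N − 69 must be a common multiple of 105, 345, and 195.
105 = 3 × 5 × 7
345 = 3 × 5 × 23
195 = 3 × 5 × 13
LCM(105, 345, 195) = 3 × 5 × 7 × 13 × 23 = 31395.
Smallest N > 69 is LCM + 69 = 31395 + 69 = 31464.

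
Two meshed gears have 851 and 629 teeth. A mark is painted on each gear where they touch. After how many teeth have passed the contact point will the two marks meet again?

14467 teeth

They coincide at every common multiple of the periods; the first is the LCM.
851 = 23 × 37
629 = 17 × 37
LCM(851, 629) = 17 × 23 × 37 = 14467.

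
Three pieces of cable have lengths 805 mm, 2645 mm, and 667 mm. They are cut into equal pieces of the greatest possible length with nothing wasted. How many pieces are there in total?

Piece length = gcd(805, 2645, 667).
805 = 5 × 7 × 23
2645 = 5 × 23^2
667 = 23 × 29
gcd(805, 2645, 667) = 23.
Total pieces = 805/23 + 2645/23 + 667/23 = 35 + 115 + 29 = 179.

179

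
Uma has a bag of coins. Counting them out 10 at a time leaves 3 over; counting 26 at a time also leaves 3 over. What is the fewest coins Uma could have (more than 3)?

133

N − 3 must be a common multiple of 10 and 26.
10 = 2 × 5
26 = 2 × 13
LCM(10, 26) = 2 × 5 × 13 = 130.
Smallest N > 3 is LCM + 3 = 130 + 3 = 133.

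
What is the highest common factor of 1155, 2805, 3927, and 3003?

33

1155 = 3 × 5 × 7 × 11
2805 = 3 × 5 × 11 × 17
3927 = 3 × 7 × 11 × 17
3003 = 3 × 7 × 11 × 13
gcd(1155, 2805, 3927, 3003) = 3 × 11 = 33.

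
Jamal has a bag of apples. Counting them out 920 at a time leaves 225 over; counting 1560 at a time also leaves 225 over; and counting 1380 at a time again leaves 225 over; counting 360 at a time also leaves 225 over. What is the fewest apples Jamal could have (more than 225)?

N − 225 must be a common multiple of 920, 1560, 1380, and 360.
920 = 2^3 × 5 × 23
1560 = 2^3 × 3 × 5 × 13
1380 = 2^2 × 3 × 5 × 23
360 = 2^3 × 3^2 × 5
LCM(920, 1560, 1380, 360) = 2^3 × 3^2 × 5 × 13 × 23 = 107640.
Smallest N > 225 is LCM + 225 = 107640 + 225 = 107865.

107865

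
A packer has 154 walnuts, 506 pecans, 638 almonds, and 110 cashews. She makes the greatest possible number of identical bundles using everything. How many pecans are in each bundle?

Number of bundles = gcd(154, 506, 638, 110).
154 = 2 × 7 × 11
506 = 2 × 11 × 23
638 = 2 × 11 × 29
110 = 2 × 5 × 11
gcd(154, 506, 638, 110) = 2 × 11 = 22.
pecans per bundle = 506 / 22 = 23.

23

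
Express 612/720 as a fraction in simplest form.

612 = 2^2 × 3^2 × 17
720 = 2^4 × 3^2 × 5
gcd(612, 720) = 2^2 × 3^2 = 36.
Divide numerator and denominator by 36: 612/720 = 17/20.

17/20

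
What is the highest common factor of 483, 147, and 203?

7

483 = 3 × 7 × 23
147 = 3 × 7^2
203 = 7 × 29
gcd(483, 147, 203) = 7.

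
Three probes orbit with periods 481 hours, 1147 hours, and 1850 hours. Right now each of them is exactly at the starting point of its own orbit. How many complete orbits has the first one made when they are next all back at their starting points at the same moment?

The first common completion time is the LCM of the periods.
481 = 13 × 37
1147 = 31 × 37
1850 = 2 × 5^2 × 37
LCM(481, 1147, 1850) = 2 × 5^2 × 13 × 31 × 37 = 745550.
Orbits for period 481: 745550 / 481 = 1550.

1550 orbits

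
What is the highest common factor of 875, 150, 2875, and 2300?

25

875 = 5^3 × 7
150 = 2 × 3 × 5^2
2875 = 5^3 × 23
2300 = 2^2 × 5^2 × 23
gcd(875, 150, 2875, 2300) = 5^2 = 25.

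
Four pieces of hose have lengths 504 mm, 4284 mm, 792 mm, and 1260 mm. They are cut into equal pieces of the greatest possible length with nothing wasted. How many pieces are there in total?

190

Piece length = gcd(504, 4284, 792, 1260).
504 = 2^3 × 3^2 × 7
4284 = 2^2 × 3^2 × 7 × 17
792 = 2^3 × 3^2 × 11
1260 = 2^2 × 3^2 × 5 × 7
gcd(504, 4284, 792, 1260) = 2^2 × 3^2 = 36.
Total pieces = 504/36 + 4284/36 + 792/36 + 1260/36 = 14 + 119 + 22 + 35 = 190.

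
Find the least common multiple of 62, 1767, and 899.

102486

62 = 2 × 31
1767 = 3 × 19 × 31
899 = 29 × 31
LCM(62, 1767, 899) = 2 × 3 × 19 × 29 × 31 = 102486.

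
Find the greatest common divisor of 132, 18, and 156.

6

132 = 2^2 × 3 × 11
18 = 2 × 3^2
156 = 2^2 × 3 × 13
gcd(132, 18, 156) = 2 × 3 = 6.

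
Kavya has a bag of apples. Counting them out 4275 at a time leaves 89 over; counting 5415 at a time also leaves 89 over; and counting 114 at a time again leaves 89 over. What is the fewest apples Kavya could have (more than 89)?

N − 89 must be a common multiple of 4275, 5415, and 114.
4275 = 3^2 × 5^2 × 19
5415 = 3 × 5 × 19^2
114 = 2 × 3 × 19
LCM(4275, 5415, 114) = 2 × 3^2 × 5^2 × 19^2 = 162450.
Smallest N > 89 is LCM + 89 = 162450 + 89 = 162539.

162539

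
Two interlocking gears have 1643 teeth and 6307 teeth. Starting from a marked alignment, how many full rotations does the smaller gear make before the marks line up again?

All finish a whole number of cycles simultaneously at t = LCM of the periods.
1643 = 31 × 53
6307 = 7 × 17 × 53
LCM(1643, 6307) = 7 × 17 × 31 × 53 = 195517.
Rotations for period 1643: 195517 / 1643 = 119.

119 rotations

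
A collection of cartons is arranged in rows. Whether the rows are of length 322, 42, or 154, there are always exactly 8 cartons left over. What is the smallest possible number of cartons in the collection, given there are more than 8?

N − 8 must be a common multiple of 322, 42, and 154.
322 = 2 × 7 × 23
42 = 2 × 3 × 7
154 = 2 × 7 × 11
LCM(322, 42, 154) = 2 × 3 × 7 × 11 × 23 = 10626.
Smallest N > 8 is LCM + 8 = 10626 + 8 = 10634.

10634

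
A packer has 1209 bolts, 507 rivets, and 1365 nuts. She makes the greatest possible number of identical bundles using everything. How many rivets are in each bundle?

Number of bundles = gcd(1209, 507, 1365).
1209 = 3 × 13 × 31
507 = 3 × 13^2
1365 = 3 × 5 × 7 × 13
gcd(1209, 507, 1365) = 3 × 13 = 39.
rivets per bundle = 507 / 39 = 13.

13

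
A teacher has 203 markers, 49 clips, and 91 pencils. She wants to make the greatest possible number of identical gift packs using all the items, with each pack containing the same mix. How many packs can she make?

7 packs

The pack count must divide each quantity, so the greatest is gcd(203, 49, 91).
203 = 7 × 29
49 = 7^2
91 = 7 × 13
gcd(203, 49, 91) = 7.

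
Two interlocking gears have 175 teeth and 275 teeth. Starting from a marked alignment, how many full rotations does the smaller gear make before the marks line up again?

11 rotations

All finish a whole number of cycles simultaneously at t = LCM of the periods.
175 = 5^2 × 7
275 = 5^2 × 11
LCM(175, 275) = 5^2 × 7 × 11 = 1925.
Rotations for period 175: 1925 / 175 = 11.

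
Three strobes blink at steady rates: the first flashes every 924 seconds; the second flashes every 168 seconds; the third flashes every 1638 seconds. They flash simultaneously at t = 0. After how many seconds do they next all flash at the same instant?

72072 seconds

We need the least common multiple of the intervals.
924 = 2^2 × 3 × 7 × 11
168 = 2^3 × 3 × 7
1638 = 2 × 3^2 × 7 × 13
LCM(924, 168, 1638) = 2^3 × 3^2 × 7 × 11 × 13 = 72072.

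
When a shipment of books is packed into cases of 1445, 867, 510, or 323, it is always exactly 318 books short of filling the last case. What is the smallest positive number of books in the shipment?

Being 318 short of a full case of size k means N ≡ −318 (mod k), i.e. N + 318 is a multiple of each size.
1445 = 5 × 17^2
867 = 3 × 17^2
510 = 2 × 3 × 5 × 17
323 = 17 × 19
LCM(1445, 867, 510, 323) = 2 × 3 × 5 × 17^2 × 19 = 164730.
Smallest positive N is 164730 − 318 = 164412.

164412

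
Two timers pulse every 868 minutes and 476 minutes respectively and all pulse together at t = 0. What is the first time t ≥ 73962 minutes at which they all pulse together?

88536 minutes

Joint pulses occur at multiples of LCM(868, 476).
868 = 2^2 × 7 × 31
476 = 2^2 × 7 × 17
LCM(868, 476) = 2^2 × 7 × 17 × 31 = 14756.
Smallest multiple of 14756 that is ≥ 73962: ⌈73962/14756⌉ × 14756 = 6 × 14756 = 88536.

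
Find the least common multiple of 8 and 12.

8 = 2^3
12 = 2^2 × 3
LCM(8, 12) = 2^3 × 3 = 24.

24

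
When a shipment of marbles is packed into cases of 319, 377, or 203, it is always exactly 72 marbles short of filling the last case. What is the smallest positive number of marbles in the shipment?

Being 72 short of a full case of size k means N ≡ −72 (mod k), i.e. N + 72 is a multiple of each size.
319 = 11 × 29
377 = 13 × 29
203 = 7 × 29
LCM(319, 377, 203) = 7 × 11 × 13 × 29 = 29029.
Smallest positive N is 29029 − 72 = 28957.

28957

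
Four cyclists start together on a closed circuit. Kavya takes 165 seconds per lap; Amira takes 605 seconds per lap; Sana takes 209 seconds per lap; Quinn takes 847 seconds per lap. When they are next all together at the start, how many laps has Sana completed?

1155 laps

All finish a whole number of cycles simultaneously at t = LCM of the periods.
165 = 3 × 5 × 11
605 = 5 × 11^2
209 = 11 × 19
847 = 7 × 11^2
LCM(165, 605, 209, 847) = 3 × 5 × 7 × 11^2 × 19 = 241395.
Laps for period 209: 241395 / 209 = 1155.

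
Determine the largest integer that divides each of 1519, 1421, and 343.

49

1519 = 7^2 × 31
1421 = 7^2 × 29
343 = 7^3
gcd(1519, 1421, 343) = 7^2 = 49.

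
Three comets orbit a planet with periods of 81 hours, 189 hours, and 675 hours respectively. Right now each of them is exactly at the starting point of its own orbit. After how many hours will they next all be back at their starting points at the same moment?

The first simultaneous occurrence is after LCM of the individual periods.
81 = 3^4
189 = 3^3 × 7
675 = 3^3 × 5^2
LCM(81, 189, 675) = 3^4 × 5^2 × 7 = 14175.

14175 hours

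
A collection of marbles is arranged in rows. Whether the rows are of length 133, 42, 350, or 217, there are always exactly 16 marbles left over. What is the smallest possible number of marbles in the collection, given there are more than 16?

N − 16 must be a common multiple of 133, 42, 350, and 217.
133 = 7 × 19
42 = 2 × 3 × 7
350 = 2 × 5^2 × 7
217 = 7 × 31
LCM(133, 42, 350, 217) = 2 × 3 × 5^2 × 7 × 19 × 31 = 618450.
Smallest N > 16 is LCM + 16 = 618450 + 16 = 618466.

618466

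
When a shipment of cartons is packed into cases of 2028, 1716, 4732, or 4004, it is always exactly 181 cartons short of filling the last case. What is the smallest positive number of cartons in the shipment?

155975

Being 181 short of a full case of size k means N ≡ −181 (mod k), i.e. N + 181 is a multiple of each size.
2028 = 2^2 × 3 × 13^2
1716 = 2^2 × 3 × 11 × 13
4732 = 2^2 × 7 × 13^2
4004 = 2^2 × 7 × 11 × 13
LCM(2028, 1716, 4732, 4004) = 2^2 × 3 × 7 × 11 × 13^2 = 156156.
Smallest positive N is 156156 − 181 = 155975.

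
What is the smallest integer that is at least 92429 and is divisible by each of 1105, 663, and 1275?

99450

The integer must be a common multiple of 1105, 663, and 1275, so a multiple of their LCM.
1105 = 5 × 13 × 17
663 = 3 × 13 × 17
1275 = 3 × 5^2 × 17
LCM(1105, 663, 1275) = 3 × 5^2 × 13 × 17 = 16575.
Smallest multiple of 16575 that is ≥ 92429: ⌈92429/16575⌉ × 16575 = 6 × 16575 = 99450.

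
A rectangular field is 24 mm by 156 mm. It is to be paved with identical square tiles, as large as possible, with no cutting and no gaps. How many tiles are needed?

Tile side = gcd(24, 156).
24 = 2^3 × 3
156 = 2^2 × 3 × 13
gcd(24, 156) = 2^2 × 3 = 12.
Tiles: (24/12) × (156/12) = 2 × 13 = 26.

26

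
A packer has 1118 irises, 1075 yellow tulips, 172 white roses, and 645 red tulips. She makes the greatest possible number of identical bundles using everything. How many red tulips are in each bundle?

15

Number of bundles = gcd(1118, 1075, 172, 645).
1118 = 2 × 13 × 43
1075 = 5^2 × 43
172 = 2^2 × 43
645 = 3 × 5 × 43
gcd(1118, 1075, 172, 645) = 43.
red tulips per bundle = 645 / 43 = 15.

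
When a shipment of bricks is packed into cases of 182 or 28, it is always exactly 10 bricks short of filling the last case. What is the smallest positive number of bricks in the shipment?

Being 10 short of a full case of size k means N ≡ −10 (mod k), i.e. N + 10 is a multiple of each size.
182 = 2 × 7 × 13
28 = 2^2 × 7
LCM(182, 28) = 2^2 × 7 × 13 = 364.
Smallest positive N is 364 − 10 = 354.

354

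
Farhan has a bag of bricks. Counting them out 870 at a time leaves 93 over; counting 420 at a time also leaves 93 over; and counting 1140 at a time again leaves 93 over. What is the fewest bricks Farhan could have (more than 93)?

N − 93 must be a common multiple of 870, 420, and 1140.
870 = 2 × 3 × 5 × 29
420 = 2^2 × 3 × 5 × 7
1140 = 2^2 × 3 × 5 × 19
LCM(870, 420, 1140) = 2^2 × 3 × 5 × 7 × 19 × 29 = 231420.
Smallest N > 93 is LCM + 93 = 231420 + 93 = 231513.

231513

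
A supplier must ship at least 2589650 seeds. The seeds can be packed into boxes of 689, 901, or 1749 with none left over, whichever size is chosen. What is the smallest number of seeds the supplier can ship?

The number of seeds must be a common multiple of 689, 901, and 1749, so a multiple of their LCM.
689 = 13 × 53
901 = 17 × 53
1749 = 3 × 11 × 53
LCM(689, 901, 1749) = 3 × 11 × 13 × 17 × 53 = 386529.
Smallest multiple of 386529 that is ≥ 2589650: ⌈2589650/386529⌉ × 386529 = 7 × 386529 = 2705703.

2705703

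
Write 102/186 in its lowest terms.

102 = 2 × 3 × 17
186 = 2 × 3 × 31
gcd(102, 186) = 2 × 3 = 6.
Divide numerator and denominator by 6: 102/186 = 17/31.

17/31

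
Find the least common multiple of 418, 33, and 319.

36366

418 = 2 × 11 × 19
33 = 3 × 11
319 = 11 × 29
LCM(418, 33, 319) = 2 × 3 × 11 × 19 × 29 = 36366.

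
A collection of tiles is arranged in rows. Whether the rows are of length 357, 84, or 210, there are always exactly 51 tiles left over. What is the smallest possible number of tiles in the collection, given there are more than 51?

7191

N − 51 must be a common multiple of 357, 84, and 210.
357 = 3 × 7 × 17
84 = 2^2 × 3 × 7
210 = 2 × 3 × 5 × 7
LCM(357, 84, 210) = 2^2 × 3 × 5 × 7 × 17 = 7140.
Smallest N > 51 is LCM + 51 = 7140 + 51 = 7191.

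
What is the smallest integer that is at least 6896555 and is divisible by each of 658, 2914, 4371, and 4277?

7159698

The integer must be a common multiple of 658, 2914, 4371, and 4277, so a multiple of their LCM.
658 = 2 × 7 × 47
2914 = 2 × 31 × 47
4371 = 3 × 31 × 47
4277 = 7 × 13 × 47
LCM(658, 2914, 4371, 4277) = 2 × 3 × 7 × 13 × 31 × 47 = 795522.
Smallest multiple of 795522 that is ≥ 6896555: ⌈6896555/795522⌉ × 795522 = 9 × 795522 = 7159698.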